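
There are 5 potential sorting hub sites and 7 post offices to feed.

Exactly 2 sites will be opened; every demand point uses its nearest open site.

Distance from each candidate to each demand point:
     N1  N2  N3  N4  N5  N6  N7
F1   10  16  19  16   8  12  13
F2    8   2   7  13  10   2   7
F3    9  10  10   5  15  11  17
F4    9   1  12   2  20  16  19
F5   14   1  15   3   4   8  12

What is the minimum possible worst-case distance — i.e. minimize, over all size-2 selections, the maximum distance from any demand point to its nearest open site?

Open {F2, F5}.
  Farthest demand point is N1 at distance 8 (to F2); all others are ≤ 8.
With {F2, F3} the worst case is 10.
With {F2, F4} the worst case is 10.
No size-2 selection achieves below 8.

8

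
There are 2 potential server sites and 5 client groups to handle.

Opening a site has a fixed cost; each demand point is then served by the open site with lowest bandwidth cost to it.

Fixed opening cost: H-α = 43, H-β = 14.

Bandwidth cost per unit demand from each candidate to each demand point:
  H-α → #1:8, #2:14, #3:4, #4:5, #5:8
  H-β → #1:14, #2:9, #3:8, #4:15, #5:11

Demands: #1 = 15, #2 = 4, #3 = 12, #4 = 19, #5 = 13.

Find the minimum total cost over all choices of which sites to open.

Open {H-α, H-β}: assign each demand point to its cheapest open site.
  #1→H-α 15×8=120, #2→H-β 4×9=36, #3→H-α 12×4=48, #4→H-α 19×5=95, #5→H-α 13×8=104
  bandwidth cost 403, fixed 57 → total 460.
Compare {H-α}: bandwidth cost 423 + fixed 43 = 466.
Compare {H-β}: bandwidth cost 770 + fixed 14 = 784.

460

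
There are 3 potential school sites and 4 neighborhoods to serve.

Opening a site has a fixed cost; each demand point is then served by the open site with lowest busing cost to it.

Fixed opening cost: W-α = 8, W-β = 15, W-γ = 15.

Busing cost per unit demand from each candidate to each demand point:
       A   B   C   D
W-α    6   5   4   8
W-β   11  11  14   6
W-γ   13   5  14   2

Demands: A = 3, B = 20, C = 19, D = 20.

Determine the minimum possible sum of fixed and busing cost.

Open {W-α, W-γ}: assign each demand point to its cheapest open site.
  A→W-α 3×6=18, B→W-α 20×5=100, C→W-α 19×4=76, D→W-γ 20×2=40
  busing cost 234, fixed 23 → total 257.
Compare {W-α, W-β, W-γ}: busing cost 234 + fixed 38 = 272.
Compare {W-α, W-β}: busing cost 314 + fixed 23 = 337.
Compare {W-α}: busing cost 354 + fixed 8 = 362.
All other subsets cost ≥ 272. Minimum total cost: 257.

257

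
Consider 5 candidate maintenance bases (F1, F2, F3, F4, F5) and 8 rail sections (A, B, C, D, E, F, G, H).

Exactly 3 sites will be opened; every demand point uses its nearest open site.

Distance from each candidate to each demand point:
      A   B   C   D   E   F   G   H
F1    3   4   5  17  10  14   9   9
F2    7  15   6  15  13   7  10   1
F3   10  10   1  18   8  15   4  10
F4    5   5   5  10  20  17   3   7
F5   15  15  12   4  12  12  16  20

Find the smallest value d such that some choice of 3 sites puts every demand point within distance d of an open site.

Open {F1, F2, F4}.
  Farthest demand point is D at distance 10 (to F4); all others are ≤ 10.
With {F1, F2, F5} the worst case is 10.
With {F2, F3, F4} the worst case is 10.
No size-3 selection achieves below 10.

10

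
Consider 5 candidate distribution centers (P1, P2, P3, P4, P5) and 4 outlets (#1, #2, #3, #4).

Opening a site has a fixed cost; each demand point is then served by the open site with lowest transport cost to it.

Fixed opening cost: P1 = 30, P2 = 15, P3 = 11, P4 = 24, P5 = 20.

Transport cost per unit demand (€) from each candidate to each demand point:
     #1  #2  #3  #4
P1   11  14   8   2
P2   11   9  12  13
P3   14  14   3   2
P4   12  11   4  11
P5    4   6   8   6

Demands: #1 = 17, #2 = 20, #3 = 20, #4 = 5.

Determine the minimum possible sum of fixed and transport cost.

Open {P3, P5}: assign each demand point to its cheapest open site.
  #1→P5 17×4=68, #2→P5 20×6=120, #3→P3 20×3=60, #4→P3 5×2=10
  transport cost 258, fixed 31 → total 289.
Compare {P2, P3, P5}: transport cost 258 + fixed 46 = 304.
Compare {P3, P4, P5}: transport cost 258 + fixed 55 = 313.
Compare {P1, P3, P5}: transport cost 258 + fixed 61 = 319.
All other subsets cost ≥ 304. Minimum total cost: 289.

289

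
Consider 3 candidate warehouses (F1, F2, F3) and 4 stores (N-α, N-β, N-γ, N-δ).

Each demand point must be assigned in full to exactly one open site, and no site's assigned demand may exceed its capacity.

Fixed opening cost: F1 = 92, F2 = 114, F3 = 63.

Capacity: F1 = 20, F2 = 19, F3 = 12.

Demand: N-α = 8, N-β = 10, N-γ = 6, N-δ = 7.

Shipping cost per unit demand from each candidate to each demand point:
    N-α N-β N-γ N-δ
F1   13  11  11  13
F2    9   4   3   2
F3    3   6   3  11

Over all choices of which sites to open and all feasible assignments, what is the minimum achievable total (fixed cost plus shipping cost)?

Open {F1, F2, F3}; cheapest assignment that respects the capacities:
  F1 (cap 20, load 6): N-γ — cost 6×11 = 66
  F2 (cap 19, load 17): N-β, N-δ — cost 10×4 + 7×2 = 54
  F3 (cap 12, load 8): N-α — cost 8×3 = 24
  Shipping 144, fixed 269 → total 413.
  Any other capacity-feasible assignment to {F1, F2, F3} ships for at least 144.
Compare {F1, F2}: its best feasible assignment gives total 430.
Every other set of open sites that can feasibly serve all demand totals ≥ 430 even under its best assignment. Minimum: 413.

413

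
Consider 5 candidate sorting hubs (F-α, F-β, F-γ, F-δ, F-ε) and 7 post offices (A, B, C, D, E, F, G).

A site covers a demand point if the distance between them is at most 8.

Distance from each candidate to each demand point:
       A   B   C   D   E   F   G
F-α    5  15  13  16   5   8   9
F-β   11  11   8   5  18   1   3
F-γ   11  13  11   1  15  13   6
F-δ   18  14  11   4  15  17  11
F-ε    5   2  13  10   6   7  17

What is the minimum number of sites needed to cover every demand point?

2

Coverage sets (demand points within 8 of each site):
  F-α: {A, E, F}
  F-β: {C, D, F, G}
  F-γ: {D, G}
  F-δ: {D}
  F-ε: {A, B, E, F}
No single site covers all 7 demand points.
But {F-β, F-ε} covers everything, so the minimum is 2.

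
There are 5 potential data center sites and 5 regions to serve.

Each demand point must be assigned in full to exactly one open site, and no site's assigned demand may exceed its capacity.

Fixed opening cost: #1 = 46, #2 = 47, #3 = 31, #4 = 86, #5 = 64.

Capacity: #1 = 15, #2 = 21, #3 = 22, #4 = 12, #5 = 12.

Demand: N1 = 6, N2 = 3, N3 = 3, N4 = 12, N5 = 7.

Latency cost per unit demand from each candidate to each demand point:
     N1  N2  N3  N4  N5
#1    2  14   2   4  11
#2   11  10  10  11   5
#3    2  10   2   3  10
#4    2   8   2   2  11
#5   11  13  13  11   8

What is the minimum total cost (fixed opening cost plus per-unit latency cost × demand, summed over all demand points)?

197

Open {#2, #3}; cheapest assignment that respects the capacities:
  #2 (cap 21, load 10): N2, N5 — cost 3×10 + 7×5 = 65
  #3 (cap 22, load 21): N1, N3, N4 — cost 6×2 + 3×2 + 12×3 = 54
  Shipping 119, fixed 78 → total 197.
  Any other capacity-feasible assignment to {#2, #3} ships for at least 119.
Compare {#1, #3}: its best feasible assignment gives total 231.
Compare {#1, #2, #3}: its best feasible assignment gives total 243.
Every other set of open sites that can feasibly serve all demand totals ≥ 231 even under its best assignment. Minimum: 197.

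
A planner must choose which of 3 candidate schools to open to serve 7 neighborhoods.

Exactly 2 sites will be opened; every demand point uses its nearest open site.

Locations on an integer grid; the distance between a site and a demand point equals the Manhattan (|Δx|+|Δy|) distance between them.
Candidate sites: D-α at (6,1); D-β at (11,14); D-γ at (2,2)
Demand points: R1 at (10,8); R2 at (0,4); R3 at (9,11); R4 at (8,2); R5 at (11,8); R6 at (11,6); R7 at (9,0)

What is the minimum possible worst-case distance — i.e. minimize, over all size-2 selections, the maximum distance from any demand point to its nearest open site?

Open {D-α, D-β}.
  Farthest demand point is R2 at distance 9 (to D-α); all others are ≤ 9.
With {D-β, D-γ} the worst case is 9.
With {D-α, D-γ} the worst case is 13.
No size-2 selection achieves below 9.

9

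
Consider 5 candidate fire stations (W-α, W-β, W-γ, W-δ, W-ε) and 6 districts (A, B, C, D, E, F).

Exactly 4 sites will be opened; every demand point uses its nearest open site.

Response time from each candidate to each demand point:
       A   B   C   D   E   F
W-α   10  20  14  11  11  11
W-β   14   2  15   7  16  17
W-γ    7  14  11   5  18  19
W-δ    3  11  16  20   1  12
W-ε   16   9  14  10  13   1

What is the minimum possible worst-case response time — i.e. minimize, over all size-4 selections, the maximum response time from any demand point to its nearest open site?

11

Open {W-α, W-β, W-γ, W-δ}.
  Farthest demand point is C at response time 11 (to W-γ); all others are ≤ 11.
With {W-α, W-β, W-γ, W-ε} the worst case is 11.
With {W-α, W-γ, W-δ, W-ε} the worst case is 11.
No size-4 selection achieves below 11.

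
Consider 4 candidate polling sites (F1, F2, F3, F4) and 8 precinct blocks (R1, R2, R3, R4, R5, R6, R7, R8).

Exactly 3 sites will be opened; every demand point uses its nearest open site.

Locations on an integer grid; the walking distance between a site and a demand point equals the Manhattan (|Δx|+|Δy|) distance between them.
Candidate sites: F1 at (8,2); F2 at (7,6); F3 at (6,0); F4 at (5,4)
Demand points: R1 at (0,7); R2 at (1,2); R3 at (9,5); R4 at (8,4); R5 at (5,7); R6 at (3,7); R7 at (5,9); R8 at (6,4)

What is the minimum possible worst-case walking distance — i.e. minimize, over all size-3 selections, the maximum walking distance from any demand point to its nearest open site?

8

Open {F1, F2, F3}.
  Farthest demand point is R1 at walking distance 8 (to F2); all others are ≤ 8.
With {F1, F2, F4} the worst case is 8.
With {F1, F3, F4} the worst case is 8.
No size-3 selection achieves below 8.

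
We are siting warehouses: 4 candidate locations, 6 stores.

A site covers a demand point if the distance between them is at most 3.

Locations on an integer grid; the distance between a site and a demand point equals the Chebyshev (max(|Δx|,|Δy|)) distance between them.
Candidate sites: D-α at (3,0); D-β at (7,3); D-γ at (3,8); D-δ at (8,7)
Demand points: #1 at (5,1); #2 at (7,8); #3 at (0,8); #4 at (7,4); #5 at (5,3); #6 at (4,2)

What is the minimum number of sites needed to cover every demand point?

Coverage sets (demand points within 3 of each site):
  D-α: {#1, #5, #6}
  D-β: {#1, #4, #5, #6}
  D-γ: {#3}
  D-δ: {#2, #4}
No 2 sites suffice: every size-2 union leaves at least one demand point uncovered.
But {D-α, D-γ, D-δ} covers everything, so the minimum is 3.

3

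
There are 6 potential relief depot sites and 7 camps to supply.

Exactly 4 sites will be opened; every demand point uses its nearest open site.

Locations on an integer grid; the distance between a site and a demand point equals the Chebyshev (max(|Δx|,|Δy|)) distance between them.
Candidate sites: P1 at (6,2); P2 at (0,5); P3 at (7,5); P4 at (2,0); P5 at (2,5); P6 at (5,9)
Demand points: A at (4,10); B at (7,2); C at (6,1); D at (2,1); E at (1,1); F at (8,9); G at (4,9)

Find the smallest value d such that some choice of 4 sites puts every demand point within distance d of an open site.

Open {P1, P2, P4, P6}.
  Farthest demand point is F at distance 3 (to P6); all others are ≤ 3.
With {P1, P3, P4, P6} the worst case is 3.
With {P1, P4, P5, P6} the worst case is 3.
No size-4 selection achieves below 3.

3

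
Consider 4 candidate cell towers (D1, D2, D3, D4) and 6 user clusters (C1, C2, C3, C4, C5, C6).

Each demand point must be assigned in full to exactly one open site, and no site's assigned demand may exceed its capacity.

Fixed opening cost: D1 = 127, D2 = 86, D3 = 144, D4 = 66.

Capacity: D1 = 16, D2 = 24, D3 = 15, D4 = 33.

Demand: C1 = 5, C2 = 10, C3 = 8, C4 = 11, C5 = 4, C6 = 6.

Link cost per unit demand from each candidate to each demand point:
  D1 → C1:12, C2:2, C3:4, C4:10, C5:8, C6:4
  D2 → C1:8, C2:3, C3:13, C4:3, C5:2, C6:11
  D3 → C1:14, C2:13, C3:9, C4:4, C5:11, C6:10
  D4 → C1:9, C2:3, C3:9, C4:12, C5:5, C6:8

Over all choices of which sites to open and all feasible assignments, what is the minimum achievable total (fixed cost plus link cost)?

Open {D2, D4}; cheapest assignment that respects the capacities:
  D2 (cap 24, load 20): C1, C4, C5 — cost 5×8 + 11×3 + 4×2 = 81
  D4 (cap 33, load 24): C2, C3, C6 — cost 10×3 + 8×9 + 6×8 = 150
  Shipping 231, fixed 152 → total 383.
  Any other capacity-feasible assignment to {D2, D4} ships for at least 231.
Compare {D1, D2, D4}: its best feasible assignment gives total 446.
Compare {D3, D4}: its best feasible assignment gives total 469.
Every other set of open sites that can feasibly serve all demand totals ≥ 446 even under its best assignment. Minimum: 383.

383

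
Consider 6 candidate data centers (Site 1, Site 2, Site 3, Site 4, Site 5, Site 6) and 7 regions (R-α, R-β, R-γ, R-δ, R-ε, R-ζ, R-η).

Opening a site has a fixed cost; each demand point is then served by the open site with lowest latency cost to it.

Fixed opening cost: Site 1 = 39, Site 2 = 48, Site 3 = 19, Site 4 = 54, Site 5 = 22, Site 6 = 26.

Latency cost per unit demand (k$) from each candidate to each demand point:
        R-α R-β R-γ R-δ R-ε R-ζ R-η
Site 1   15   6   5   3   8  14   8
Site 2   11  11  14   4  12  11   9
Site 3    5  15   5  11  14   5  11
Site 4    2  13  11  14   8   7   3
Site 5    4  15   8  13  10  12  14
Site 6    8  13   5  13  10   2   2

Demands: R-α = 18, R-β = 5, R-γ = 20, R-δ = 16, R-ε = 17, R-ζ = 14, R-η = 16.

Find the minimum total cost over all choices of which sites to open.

529

Open {Site 1, Site 4, Site 6}: assign each demand point to its cheapest open site.
  R-α→Site 4 18×2=36, R-β→Site 1 5×6=30, R-γ→Site 1 20×5=100, R-δ→Site 1 16×3=48, R-ε→Site 1 17×8=136, R-ζ→Site 6 14×2=28, R-η→Site 6 16×2=32
  latency cost 410, fixed 119 → total 529.
Compare {Site 1, Site 5, Site 6}: latency cost 446 + fixed 87 = 533.
Compare {Site 1, Site 3, Site 6}: latency cost 464 + fixed 84 = 548.
Compare {Site 1, Site 3, Site 4, Site 6}: latency cost 410 + fixed 138 = 548.
All other subsets cost ≥ 533. Minimum total cost: 529.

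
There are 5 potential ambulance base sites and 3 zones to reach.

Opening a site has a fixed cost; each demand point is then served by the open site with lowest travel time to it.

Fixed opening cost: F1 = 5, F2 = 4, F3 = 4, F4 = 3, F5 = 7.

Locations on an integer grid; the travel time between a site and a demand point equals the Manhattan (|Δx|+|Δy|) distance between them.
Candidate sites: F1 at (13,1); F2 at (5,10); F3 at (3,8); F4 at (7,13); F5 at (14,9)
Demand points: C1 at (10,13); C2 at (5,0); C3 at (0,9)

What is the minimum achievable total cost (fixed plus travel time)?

24

Open {F3, F4}: assign each demand point to its cheapest open site.
  C1→F4 3, C2→F3 10, C3→F3 4
  travel time 17, fixed 7 → total 24.
Compare {F2, F4}: travel time 19 + fixed 7 = 26.
Compare {F2}: travel time 24 + fixed 4 = 28.
Compare {F1, F3, F4}: travel time 16 + fixed 12 = 28.
All other subsets cost ≥ 26. Minimum total cost: 24.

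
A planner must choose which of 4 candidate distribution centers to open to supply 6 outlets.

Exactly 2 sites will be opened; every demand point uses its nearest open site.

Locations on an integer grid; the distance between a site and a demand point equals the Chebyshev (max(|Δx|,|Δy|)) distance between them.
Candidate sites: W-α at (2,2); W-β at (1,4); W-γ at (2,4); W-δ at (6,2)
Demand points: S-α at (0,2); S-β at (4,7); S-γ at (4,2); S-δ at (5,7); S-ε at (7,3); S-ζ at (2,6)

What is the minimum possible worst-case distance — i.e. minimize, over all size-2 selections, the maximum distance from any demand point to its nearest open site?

Open {W-γ, W-δ}.
  Farthest demand point is S-β at distance 3 (to W-γ); all others are ≤ 3.
With {W-β, W-δ} the worst case is 4.
With {W-α, W-β} the worst case is 5.
No size-2 selection achieves below 3.

3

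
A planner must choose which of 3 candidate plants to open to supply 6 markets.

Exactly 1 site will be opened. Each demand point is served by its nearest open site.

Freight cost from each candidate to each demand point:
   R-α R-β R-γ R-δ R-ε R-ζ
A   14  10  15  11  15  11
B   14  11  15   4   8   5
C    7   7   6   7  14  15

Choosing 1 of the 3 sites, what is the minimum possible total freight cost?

Open {C}.
  R-α→C 7, R-β→C 7, R-γ→C 6, R-δ→C 7, R-ε→C 14, R-ζ→C 15  ⇒ total 56.
Compare {B}: total 57.
Compare {A}: total 76.

56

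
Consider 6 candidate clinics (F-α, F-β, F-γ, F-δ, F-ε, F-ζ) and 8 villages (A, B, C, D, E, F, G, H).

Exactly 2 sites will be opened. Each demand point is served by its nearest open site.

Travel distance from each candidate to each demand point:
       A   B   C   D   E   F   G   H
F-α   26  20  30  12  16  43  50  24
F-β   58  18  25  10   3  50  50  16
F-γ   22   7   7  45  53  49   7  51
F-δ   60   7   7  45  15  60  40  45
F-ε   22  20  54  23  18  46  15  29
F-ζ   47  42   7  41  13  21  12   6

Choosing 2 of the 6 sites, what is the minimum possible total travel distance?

Open {F-α, F-ζ}.
  A→F-α 26, B→F-α 20, C→F-ζ 7, D→F-α 12, E→F-ζ 13, F→F-ζ 21, G→F-ζ 12, H→F-ζ 6  ⇒ total 117.
Compare {F-β, F-γ}: total 121.
Compare {F-β, F-ζ}: total 124.
No size-2 selection does better; minimum is 117.

117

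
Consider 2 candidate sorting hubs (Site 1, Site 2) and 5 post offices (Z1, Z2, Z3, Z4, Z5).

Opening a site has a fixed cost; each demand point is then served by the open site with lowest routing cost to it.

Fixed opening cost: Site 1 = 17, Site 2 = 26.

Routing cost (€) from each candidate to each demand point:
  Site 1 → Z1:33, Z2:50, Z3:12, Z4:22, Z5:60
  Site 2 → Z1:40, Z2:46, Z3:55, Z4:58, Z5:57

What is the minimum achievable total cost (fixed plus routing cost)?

194

Open {Site 1}: assign each demand point to its cheapest open site.
  Z1→Site 1 33, Z2→Site 1 50, Z3→Site 1 12, Z4→Site 1 22, Z5→Site 1 60
  routing cost 177, fixed 17 → total 194.
Compare {Site 1, Site 2}: routing cost 170 + fixed 43 = 213.
Compare {Site 2}: routing cost 256 + fixed 26 = 282.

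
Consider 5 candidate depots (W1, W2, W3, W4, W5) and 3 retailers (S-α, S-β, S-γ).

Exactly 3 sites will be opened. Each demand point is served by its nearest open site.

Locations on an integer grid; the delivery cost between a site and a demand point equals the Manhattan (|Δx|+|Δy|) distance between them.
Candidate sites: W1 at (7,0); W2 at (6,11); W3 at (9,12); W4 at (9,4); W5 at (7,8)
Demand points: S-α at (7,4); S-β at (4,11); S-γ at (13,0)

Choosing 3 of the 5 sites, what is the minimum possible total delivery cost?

Open {W1, W2, W4}.
  S-α→W4 2, S-β→W2 2, S-γ→W1 6  ⇒ total 10.
Compare {W1, W2, W3}: total 12.
Compare {W1, W2, W5}: total 12.
No size-3 selection does better; minimum is 10.

10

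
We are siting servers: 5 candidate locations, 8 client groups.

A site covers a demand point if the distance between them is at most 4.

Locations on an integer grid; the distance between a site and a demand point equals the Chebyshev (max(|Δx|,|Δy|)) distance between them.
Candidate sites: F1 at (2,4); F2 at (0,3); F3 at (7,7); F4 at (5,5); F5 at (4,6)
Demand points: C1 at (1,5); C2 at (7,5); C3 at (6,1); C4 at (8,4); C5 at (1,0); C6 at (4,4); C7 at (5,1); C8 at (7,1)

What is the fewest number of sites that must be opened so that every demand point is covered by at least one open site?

Coverage sets (demand points within 4 of each site):
  F1: {C1, C3, C5, C6, C7}
  F2: {C1, C5, C6}
  F3: {C2, C4, C6}
  F4: {C1, C2, C3, C4, C6, C7, C8}
  F5: {C1, C2, C4, C6}
No single site covers all 8 demand points.
But {F1, F4} covers everything, so the minimum is 2.

2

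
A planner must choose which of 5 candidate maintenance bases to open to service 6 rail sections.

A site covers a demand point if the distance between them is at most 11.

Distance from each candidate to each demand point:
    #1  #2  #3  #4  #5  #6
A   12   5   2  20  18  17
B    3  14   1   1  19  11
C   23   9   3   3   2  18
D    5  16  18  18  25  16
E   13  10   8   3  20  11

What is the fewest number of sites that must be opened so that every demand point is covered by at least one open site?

Coverage sets (demand points within 11 of each site):
  A: {#2, #3}
  B: {#1, #3, #4, #6}
  C: {#2, #3, #4, #5}
  D: {#1}
  E: {#2, #3, #4, #6}
No single site covers all 6 demand points.
But {B, C} covers everything, so the minimum is 2.

2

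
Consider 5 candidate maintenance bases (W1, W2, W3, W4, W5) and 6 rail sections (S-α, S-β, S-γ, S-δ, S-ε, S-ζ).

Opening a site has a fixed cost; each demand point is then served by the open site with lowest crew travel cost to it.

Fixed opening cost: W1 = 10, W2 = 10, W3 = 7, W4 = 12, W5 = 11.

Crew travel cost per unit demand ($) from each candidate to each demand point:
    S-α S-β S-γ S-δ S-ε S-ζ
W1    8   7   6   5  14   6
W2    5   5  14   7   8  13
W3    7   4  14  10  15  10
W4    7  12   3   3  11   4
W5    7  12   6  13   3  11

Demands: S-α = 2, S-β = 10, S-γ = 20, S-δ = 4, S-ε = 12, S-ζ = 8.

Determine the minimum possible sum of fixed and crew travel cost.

Open {W3, W4, W5}: assign each demand point to its cheapest open site.
  S-α→W3 2×7=14, S-β→W3 10×4=40, S-γ→W4 20×3=60, S-δ→W4 4×3=12, S-ε→W5 12×3=36, S-ζ→W4 8×4=32
  crew travel cost 194, fixed 30 → total 224.
Compare {W2, W3, W4, W5}: crew travel cost 190 + fixed 40 = 230.
Compare {W2, W4, W5}: crew travel cost 200 + fixed 33 = 233.
Compare {W1, W3, W4, W5}: crew travel cost 194 + fixed 40 = 234.
All other subsets cost ≥ 230. Minimum total cost: 224.

224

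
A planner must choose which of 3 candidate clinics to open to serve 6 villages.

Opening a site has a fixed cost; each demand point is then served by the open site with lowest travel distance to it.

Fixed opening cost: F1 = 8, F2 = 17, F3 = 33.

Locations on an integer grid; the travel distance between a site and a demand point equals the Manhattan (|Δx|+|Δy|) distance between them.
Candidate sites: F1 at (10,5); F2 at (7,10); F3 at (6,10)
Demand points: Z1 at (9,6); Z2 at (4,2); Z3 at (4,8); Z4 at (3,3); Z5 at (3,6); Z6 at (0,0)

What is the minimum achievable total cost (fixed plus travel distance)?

60

Open {F1}: assign each demand point to its cheapest open site.
  Z1→F1 2, Z2→F1 9, Z3→F1 9, Z4→F1 9, Z5→F1 8, Z6→F1 15
  travel distance 52, fixed 8 → total 60.
Compare {F1, F2}: travel distance 48 + fixed 25 = 73.
Compare {F2}: travel distance 58 + fixed 17 = 75.
Compare {F3}: travel distance 54 + fixed 33 = 87.
All other subsets cost ≥ 73. Minimum total cost: 60.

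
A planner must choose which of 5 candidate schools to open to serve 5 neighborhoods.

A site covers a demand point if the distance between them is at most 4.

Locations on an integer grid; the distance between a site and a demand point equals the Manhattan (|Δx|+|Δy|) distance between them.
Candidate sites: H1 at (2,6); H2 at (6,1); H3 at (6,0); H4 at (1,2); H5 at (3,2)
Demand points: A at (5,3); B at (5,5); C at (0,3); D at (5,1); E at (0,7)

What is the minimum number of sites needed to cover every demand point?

Coverage sets (demand points within 4 of each site):
  H1: {B, E}
  H2: {A, D}
  H3: {A, D}
  H4: {C}
  H5: {A, C, D}
No single site covers all 5 demand points.
But {H1, H5} covers everything, so the minimum is 2.

2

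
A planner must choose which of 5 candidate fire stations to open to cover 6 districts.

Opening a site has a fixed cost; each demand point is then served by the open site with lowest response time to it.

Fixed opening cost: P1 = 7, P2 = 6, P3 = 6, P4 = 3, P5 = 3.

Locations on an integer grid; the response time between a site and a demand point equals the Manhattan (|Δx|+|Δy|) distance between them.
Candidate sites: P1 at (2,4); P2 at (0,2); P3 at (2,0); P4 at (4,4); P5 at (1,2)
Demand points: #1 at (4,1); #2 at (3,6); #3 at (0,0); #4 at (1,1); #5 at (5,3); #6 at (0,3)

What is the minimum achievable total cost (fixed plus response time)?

Open {P4, P5}: assign each demand point to its cheapest open site.
  #1→P4 3, #2→P4 3, #3→P5 3, #4→P5 1, #5→P4 2, #6→P5 2
  response time 14, fixed 6 → total 20.
Compare {P2, P4}: response time 13 + fixed 9 = 22.
Compare {P5}: response time 21 + fixed 3 = 24.
Compare {P2, P4, P5}: response time 12 + fixed 12 = 24.
All other subsets cost ≥ 22. Minimum total cost: 20.

20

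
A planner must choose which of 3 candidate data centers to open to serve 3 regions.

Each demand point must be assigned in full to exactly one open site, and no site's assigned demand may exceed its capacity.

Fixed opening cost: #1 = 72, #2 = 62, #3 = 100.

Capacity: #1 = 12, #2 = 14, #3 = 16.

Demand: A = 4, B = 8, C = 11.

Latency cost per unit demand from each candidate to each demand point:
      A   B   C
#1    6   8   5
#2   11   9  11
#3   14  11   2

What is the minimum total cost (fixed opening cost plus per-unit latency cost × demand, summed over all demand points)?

282

Open {#1, #3}; cheapest assignment that respects the capacities:
  #1 (cap 12, load 12): A, B — cost 4×6 + 8×8 = 88
  #3 (cap 16, load 11): C — cost 11×2 = 22
  Shipping 110, fixed 172 → total 282.
  Any other capacity-feasible assignment to {#1, #3} ships for at least 110.
Compare {#2, #3}: its best feasible assignment gives total 300.
Compare {#1, #2}: its best feasible assignment gives total 305.
Every other set of open sites that can feasibly serve all demand totals ≥ 300 even under its best assignment. Minimum: 282.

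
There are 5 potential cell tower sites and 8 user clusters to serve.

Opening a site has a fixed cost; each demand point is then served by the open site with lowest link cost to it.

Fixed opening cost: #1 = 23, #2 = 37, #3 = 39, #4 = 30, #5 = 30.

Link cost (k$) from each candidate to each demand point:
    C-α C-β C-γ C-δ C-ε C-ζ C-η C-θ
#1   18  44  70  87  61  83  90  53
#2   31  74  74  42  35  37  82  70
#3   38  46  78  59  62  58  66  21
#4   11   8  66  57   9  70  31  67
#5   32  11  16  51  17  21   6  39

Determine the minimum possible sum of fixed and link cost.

221

Open {#4, #5}: assign each demand point to its cheapest open site.
  C-α→#4 11, C-β→#4 8, C-γ→#5 16, C-δ→#5 51, C-ε→#4 9, C-ζ→#5 21, C-η→#5 6, C-θ→#5 39
  link cost 161, fixed 60 → total 221.
Compare {#5}: link cost 193 + fixed 30 = 223.
Compare {#1, #5}: link cost 179 + fixed 53 = 232.
Compare {#3, #4, #5}: link cost 143 + fixed 99 = 242.
All other subsets cost ≥ 223. Minimum total cost: 221.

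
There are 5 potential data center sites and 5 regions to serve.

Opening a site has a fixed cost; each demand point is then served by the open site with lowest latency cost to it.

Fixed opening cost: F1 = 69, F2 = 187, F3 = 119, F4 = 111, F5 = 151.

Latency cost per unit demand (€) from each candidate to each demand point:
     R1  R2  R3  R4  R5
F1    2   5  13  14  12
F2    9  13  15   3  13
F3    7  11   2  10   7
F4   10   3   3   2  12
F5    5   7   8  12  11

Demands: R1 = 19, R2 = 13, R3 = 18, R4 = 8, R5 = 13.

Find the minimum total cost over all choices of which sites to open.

Open {F1, F4}: assign each demand point to its cheapest open site.
  R1→F1 19×2=38, R2→F4 13×3=39, R3→F4 18×3=54, R4→F4 8×2=16, R5→F1 13×12=156
  latency cost 303, fixed 180 → total 483.
Compare {F1, F3}: latency cost 310 + fixed 188 = 498.
Compare {F1, F3, F4}: latency cost 220 + fixed 299 = 519.
Compare {F3, F4}: latency cost 315 + fixed 230 = 545.
All other subsets cost ≥ 498. Minimum total cost: 483.

483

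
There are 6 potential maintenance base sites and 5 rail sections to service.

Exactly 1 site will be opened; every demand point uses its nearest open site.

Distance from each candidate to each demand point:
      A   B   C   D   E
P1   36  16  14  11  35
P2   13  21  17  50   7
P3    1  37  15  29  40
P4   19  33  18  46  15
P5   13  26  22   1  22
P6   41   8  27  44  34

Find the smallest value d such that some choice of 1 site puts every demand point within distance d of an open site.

Open {P5}.
  Farthest demand point is B at distance 26 (to P5); all others are ≤ 26.
With {P1} the worst case is 36.
With {P3} the worst case is 40.
No size-1 selection achieves below 26.

26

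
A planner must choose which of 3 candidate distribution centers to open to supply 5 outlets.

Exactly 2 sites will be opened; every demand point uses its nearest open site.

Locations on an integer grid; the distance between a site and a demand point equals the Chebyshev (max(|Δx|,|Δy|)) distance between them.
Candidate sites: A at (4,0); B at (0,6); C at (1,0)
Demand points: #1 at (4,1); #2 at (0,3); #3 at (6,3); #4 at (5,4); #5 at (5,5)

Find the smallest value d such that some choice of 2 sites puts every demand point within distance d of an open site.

5

Open {A, B}.
  Farthest demand point is #5 at distance 5 (to A); all others are ≤ 5.
With {A, C} the worst case is 5.
With {B, C} the worst case is 5.
No size-2 selection achieves below 5.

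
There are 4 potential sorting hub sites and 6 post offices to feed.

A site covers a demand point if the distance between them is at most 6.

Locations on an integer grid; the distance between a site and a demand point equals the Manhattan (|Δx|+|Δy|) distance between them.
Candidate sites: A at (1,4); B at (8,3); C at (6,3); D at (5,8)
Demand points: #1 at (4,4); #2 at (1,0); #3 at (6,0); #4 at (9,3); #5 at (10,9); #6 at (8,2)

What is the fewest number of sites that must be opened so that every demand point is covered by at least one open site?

3

Coverage sets (demand points within 6 of each site):
  A: {#1, #2}
  B: {#1, #3, #4, #6}
  C: {#1, #3, #4, #6}
  D: {#1, #5}
No 2 sites suffice: every size-2 union leaves at least one demand point uncovered.
But {A, B, D} covers everything, so the minimum is 3.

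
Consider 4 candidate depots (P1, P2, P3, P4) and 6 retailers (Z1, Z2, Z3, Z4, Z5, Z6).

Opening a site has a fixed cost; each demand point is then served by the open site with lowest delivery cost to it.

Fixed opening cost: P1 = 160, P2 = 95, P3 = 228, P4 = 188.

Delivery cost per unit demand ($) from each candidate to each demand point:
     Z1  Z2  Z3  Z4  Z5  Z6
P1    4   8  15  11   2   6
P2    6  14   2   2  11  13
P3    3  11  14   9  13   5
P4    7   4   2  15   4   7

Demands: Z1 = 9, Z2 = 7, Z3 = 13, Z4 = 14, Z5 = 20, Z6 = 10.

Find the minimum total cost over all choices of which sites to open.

501

Open {P1, P2}: assign each demand point to its cheapest open site.
  Z1→P1 9×4=36, Z2→P1 7×8=56, Z3→P2 13×2=26, Z4→P2 14×2=28, Z5→P1 20×2=40, Z6→P1 10×6=60
  delivery cost 246, fixed 255 → total 501.
Compare {P2, P4}: delivery cost 286 + fixed 283 = 569.
Compare {P2}: delivery cost 556 + fixed 95 = 651.
Compare {P1, P2, P4}: delivery cost 218 + fixed 443 = 661.
All other subsets cost ≥ 569. Minimum total cost: 501.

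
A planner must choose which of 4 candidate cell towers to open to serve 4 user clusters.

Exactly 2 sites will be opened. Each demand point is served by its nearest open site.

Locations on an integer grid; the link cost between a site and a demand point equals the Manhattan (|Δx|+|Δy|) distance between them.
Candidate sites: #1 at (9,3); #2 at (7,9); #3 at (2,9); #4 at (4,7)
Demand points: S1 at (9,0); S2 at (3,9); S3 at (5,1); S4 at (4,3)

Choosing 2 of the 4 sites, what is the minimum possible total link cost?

15

Open {#1, #3}.
  S1→#1 3, S2→#3 1, S3→#1 6, S4→#1 5  ⇒ total 15.
Compare {#1, #4}: total 16.
Compare {#1, #2}: total 18.
No size-2 selection does better; minimum is 15.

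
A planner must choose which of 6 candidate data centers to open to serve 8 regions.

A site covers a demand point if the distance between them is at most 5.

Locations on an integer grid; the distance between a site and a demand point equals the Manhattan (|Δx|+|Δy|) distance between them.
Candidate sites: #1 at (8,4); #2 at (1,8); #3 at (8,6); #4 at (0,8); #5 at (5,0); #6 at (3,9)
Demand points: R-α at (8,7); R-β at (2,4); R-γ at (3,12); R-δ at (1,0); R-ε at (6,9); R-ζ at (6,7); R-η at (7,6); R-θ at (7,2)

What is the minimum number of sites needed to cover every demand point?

4

Coverage sets (demand points within 5 of each site):
  #1: {R-α, R-ζ, R-η, R-θ}
  #2: {R-β}
  #3: {R-α, R-ε, R-ζ, R-η, R-θ}
  #4: {}
  #5: {R-δ, R-θ}
  #6: {R-γ, R-ε, R-ζ}
No 3 sites suffice: every size-3 union leaves at least one demand point uncovered.
But {#1, #2, #5, #6} covers everything, so the minimum is 4.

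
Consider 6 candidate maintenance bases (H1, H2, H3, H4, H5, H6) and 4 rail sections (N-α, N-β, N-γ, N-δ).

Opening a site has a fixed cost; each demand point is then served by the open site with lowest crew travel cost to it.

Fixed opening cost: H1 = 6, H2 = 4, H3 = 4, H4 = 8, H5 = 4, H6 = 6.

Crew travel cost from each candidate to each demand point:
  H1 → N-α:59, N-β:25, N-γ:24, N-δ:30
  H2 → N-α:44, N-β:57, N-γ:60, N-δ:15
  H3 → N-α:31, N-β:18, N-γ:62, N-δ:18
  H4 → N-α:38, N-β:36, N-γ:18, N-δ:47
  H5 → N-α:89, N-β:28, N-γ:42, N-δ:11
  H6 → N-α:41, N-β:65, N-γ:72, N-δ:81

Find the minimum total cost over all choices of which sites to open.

Open {H3, H4, H5}: assign each demand point to its cheapest open site.
  N-α→H3 31, N-β→H3 18, N-γ→H4 18, N-δ→H5 11
  crew travel cost 78, fixed 16 → total 94.
Compare {H3, H4}: crew travel cost 85 + fixed 12 = 97.
Compare {H1, H3, H5}: crew travel cost 84 + fixed 14 = 98.
Compare {H2, H3, H4}: crew travel cost 82 + fixed 16 = 98.
All other subsets cost ≥ 97. Minimum total cost: 94.

94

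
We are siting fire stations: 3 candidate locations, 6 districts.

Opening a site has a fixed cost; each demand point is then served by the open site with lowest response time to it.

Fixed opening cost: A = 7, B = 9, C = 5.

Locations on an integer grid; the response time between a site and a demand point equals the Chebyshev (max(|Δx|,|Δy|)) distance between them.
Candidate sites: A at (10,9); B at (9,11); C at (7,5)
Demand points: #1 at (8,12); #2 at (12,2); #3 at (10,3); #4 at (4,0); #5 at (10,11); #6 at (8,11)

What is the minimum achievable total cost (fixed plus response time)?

30

Open {B, C}: assign each demand point to its cheapest open site.
  #1→B 1, #2→C 5, #3→C 3, #4→C 5, #5→B 1, #6→B 1
  response time 16, fixed 14 → total 30.
Compare {A, C}: response time 20 + fixed 12 = 32.
Compare {A}: response time 29 + fixed 7 = 36.
Compare {C}: response time 32 + fixed 5 = 37.
All other subsets cost ≥ 32. Minimum total cost: 30.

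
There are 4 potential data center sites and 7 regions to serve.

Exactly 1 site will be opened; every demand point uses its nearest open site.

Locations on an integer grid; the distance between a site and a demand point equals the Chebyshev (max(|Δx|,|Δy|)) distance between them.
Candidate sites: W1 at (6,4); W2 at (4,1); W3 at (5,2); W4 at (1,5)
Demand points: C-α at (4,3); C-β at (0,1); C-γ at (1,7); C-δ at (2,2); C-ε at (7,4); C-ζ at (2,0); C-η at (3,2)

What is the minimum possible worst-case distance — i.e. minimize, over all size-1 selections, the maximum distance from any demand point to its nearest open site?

5

Open {W3}.
  Farthest demand point is C-β at distance 5 (to W3); all others are ≤ 5.
With {W1} the worst case is 6.
With {W2} the worst case is 6.
No size-1 selection achieves below 5.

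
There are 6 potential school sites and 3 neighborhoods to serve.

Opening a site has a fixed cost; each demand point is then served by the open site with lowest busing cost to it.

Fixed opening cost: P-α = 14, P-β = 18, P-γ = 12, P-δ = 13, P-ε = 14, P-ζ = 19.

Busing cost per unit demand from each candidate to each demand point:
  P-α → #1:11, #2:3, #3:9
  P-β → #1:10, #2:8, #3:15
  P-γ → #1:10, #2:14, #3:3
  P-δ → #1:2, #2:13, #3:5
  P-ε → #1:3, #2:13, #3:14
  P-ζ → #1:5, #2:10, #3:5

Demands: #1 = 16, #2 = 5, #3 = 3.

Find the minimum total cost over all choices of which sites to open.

Open {P-α, P-δ}: assign each demand point to its cheapest open site.
  #1→P-δ 16×2=32, #2→P-α 5×3=15, #3→P-δ 3×5=15
  busing cost 62, fixed 27 → total 89.
Compare {P-α, P-γ, P-δ}: busing cost 56 + fixed 39 = 95.
Compare {P-α, P-δ, P-ε}: busing cost 62 + fixed 41 = 103.
Compare {P-α, P-β, P-δ}: busing cost 62 + fixed 45 = 107.
All other subsets cost ≥ 95. Minimum total cost: 89.

89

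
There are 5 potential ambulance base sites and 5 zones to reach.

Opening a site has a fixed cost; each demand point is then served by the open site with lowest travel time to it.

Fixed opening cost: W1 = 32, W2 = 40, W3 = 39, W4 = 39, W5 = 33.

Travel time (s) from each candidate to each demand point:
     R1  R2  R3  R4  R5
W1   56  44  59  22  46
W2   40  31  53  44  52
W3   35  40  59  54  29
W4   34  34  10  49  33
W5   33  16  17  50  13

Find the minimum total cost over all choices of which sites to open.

162

Open {W5}: assign each demand point to its cheapest open site.
  R1→W5 33, R2→W5 16, R3→W5 17, R4→W5 50, R5→W5 13
  travel time 129, fixed 33 → total 162.
Compare {W1, W5}: travel time 101 + fixed 65 = 166.
Compare {W4, W5}: travel time 121 + fixed 72 = 193.
Compare {W2, W5}: travel time 123 + fixed 73 = 196.
All other subsets cost ≥ 166. Minimum total cost: 162.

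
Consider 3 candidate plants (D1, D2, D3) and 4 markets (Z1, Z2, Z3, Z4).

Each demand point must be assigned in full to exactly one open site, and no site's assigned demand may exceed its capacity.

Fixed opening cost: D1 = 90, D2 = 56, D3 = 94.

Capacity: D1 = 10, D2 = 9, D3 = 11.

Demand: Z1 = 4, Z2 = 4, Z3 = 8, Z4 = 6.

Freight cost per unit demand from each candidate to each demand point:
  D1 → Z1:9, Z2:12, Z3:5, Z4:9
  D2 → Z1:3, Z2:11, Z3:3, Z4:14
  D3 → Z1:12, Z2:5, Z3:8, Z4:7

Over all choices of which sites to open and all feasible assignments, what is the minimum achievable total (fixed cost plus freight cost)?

354

Open {D1, D2, D3}; cheapest assignment that respects the capacities:
  D1 (cap 10, load 8): Z3 — cost 8×5 = 40
  D2 (cap 9, load 4): Z1 — cost 4×3 = 12
  D3 (cap 11, load 10): Z2, Z4 — cost 4×5 + 6×7 = 62
  Shipping 114, fixed 240 → total 354.
  Any other capacity-feasible assignment to {D1, D2, D3} ships for at least 114.
Total demand is 22 and no other set of sites has combined capacity ≥ 22, so {D1, D2, D3} is the only feasible choice of open sites. Minimum: 354.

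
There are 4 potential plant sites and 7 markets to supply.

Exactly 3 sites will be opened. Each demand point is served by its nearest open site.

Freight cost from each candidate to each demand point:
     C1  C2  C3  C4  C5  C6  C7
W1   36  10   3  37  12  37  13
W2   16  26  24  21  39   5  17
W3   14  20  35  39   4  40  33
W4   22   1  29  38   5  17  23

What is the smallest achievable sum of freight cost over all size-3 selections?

Open {W1, W2, W4}.
  C1→W2 16, C2→W4 1, C3→W1 3, C4→W2 21, C5→W4 5, C6→W2 5, C7→W1 13  ⇒ total 64.
Compare {W1, W2, W3}: total 70.
Compare {W2, W3, W4}: total 86.
No size-3 selection does better; minimum is 64.

64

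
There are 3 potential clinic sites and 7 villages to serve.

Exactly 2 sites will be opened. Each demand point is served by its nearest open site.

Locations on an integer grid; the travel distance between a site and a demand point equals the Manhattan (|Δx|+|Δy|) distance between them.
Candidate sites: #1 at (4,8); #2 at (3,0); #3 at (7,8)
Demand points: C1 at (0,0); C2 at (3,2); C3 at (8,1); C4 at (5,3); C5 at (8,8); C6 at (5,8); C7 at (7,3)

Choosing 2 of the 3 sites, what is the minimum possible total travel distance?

24

Open {#2, #3}.
  C1→#2 3, C2→#2 2, C3→#2 6, C4→#2 5, C5→#3 1, C6→#3 2, C7→#3 5  ⇒ total 24.
Compare {#1, #2}: total 28.
Compare {#1, #3}: total 40.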